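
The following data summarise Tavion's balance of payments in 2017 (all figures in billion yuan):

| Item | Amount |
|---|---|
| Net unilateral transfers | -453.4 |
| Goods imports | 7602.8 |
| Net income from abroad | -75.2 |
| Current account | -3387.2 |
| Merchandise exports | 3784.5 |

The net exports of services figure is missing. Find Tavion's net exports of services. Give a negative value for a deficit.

959.7

Current account = goods balance + services balance + net primary income + net secondary income
Sum of the known components = -4346.9
Net exports of services = CA - (known components) = -3387.2 - (-4346.9) = 959.7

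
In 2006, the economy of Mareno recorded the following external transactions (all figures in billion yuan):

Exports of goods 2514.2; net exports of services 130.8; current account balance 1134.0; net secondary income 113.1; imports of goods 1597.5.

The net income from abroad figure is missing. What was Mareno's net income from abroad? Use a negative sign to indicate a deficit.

Current account = goods balance + services balance + net primary income + net secondary income
Sum of the known components = 1160.6
Net income from abroad = CA - (known components) = 1134.0 - 1160.6 = -26.6

-26.6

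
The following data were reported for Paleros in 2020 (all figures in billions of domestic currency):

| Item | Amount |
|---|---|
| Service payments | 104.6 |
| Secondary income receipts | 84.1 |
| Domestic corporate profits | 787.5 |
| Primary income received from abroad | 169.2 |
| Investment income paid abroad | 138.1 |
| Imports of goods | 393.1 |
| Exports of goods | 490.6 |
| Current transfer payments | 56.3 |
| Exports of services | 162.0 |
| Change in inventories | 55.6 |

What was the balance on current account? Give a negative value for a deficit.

Goods balance = 490.6 - 393.1 = 97.5
Services balance = 162.0 - 104.6 = 57.4
Trade balance (goods + services) = 97.5 + 57.4 = 154.9
Net primary income = 169.2 - 138.1 = 31.1
Net secondary income = 84.1 - 56.3 = 27.8
Current account = 154.9 + 31.1 + 27.8 = 213.8

213.8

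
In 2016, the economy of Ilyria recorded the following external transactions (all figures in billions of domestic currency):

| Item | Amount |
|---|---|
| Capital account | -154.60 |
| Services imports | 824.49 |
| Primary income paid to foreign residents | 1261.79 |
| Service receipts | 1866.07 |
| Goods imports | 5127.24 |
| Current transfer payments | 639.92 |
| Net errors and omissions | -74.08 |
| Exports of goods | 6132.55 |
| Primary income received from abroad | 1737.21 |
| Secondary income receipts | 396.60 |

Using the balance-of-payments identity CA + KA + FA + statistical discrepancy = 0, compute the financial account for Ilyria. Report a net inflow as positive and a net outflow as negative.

-2050.31

Goods balance = 6132.55 - 5127.24 = 1005.31
Services balance = 1866.07 - 824.49 = 1041.58
Trade balance (goods + services) = 1005.31 + 1041.58 = 2046.89
Net primary income = 1737.21 - 1261.79 = 475.42
Net secondary income = 396.60 - 639.92 = -243.32
Current account = 2046.89 + 475.42 + (-243.32) = 2278.99
Financial account = -(2278.99 + (-154.60) + (-74.08)) = -2050.31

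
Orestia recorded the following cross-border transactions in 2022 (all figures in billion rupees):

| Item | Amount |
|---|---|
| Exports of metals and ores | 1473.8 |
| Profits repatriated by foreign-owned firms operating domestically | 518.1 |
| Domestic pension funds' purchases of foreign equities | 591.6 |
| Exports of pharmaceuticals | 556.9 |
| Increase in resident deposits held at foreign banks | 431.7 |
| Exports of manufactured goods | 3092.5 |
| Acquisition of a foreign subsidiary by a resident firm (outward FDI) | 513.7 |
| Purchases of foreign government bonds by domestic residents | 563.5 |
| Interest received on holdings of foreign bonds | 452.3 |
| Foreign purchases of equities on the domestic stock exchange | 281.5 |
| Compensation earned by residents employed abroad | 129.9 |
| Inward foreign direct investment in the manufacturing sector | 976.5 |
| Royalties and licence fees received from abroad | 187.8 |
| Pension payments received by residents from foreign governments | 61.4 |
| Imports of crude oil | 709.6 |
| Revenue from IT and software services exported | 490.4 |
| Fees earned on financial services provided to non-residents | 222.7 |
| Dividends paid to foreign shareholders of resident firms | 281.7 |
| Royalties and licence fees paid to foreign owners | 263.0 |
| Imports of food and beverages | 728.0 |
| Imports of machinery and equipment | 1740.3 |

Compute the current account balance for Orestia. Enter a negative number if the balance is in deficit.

Goods: -728.0 + 556.9 + 1473.8 - 709.6 - 1740.3 + 3092.5 = 1945.3
Services: -263.0 + 222.7 + 187.8 + 490.4 = 637.9
Primary income: -518.1 - 281.7 + 452.3 + 129.9 = -217.6
Secondary income: 61.4
Current account = 1945.3 + 637.9 + (-217.6) + 61.4 = 2427.0
(Excluded from the current account — financial account: domestic pension funds' purchases of foreign equities 591.6, increase in resident deposits held at foreign banks 431.7, acquisition of a foreign subsidiary by a resident firm (outward FDI) 513.7, purchases of foreign government bonds by domestic residents 563.5, foreign purchases of equities on the domestic stock exchange 281.5, inward foreign direct investment in the manufacturing sector 976.5.)

2427.0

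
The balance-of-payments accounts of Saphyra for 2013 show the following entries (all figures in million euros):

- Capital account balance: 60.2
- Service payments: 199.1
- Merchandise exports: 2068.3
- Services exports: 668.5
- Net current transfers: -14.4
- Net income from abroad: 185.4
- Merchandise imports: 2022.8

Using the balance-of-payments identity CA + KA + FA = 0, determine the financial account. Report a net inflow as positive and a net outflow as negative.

Goods balance = 2068.3 - 2022.8 = 45.5
Services balance = 668.5 - 199.1 = 469.4
Trade balance (goods + services) = 45.5 + 469.4 = 514.9
Net primary income = 185.4
Net secondary income = -14.4
Current account = 514.9 + 185.4 + (-14.4) = 685.9
Financial account = -(685.9 + 60.2) = -746.1

-746.1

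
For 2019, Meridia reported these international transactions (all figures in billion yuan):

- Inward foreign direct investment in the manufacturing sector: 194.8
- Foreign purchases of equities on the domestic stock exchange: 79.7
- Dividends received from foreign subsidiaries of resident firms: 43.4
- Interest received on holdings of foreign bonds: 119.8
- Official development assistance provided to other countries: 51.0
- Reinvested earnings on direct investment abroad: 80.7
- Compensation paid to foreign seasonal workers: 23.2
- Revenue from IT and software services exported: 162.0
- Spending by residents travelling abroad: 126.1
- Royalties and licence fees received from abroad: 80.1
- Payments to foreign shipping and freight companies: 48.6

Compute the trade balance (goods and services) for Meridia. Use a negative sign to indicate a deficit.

67.4

Services: 162.0 - 48.6 - 126.1 + 80.1 = 67.4
Trade balance = 0.0 + 67.4 = 67.4
(Excluded from the trade balance — financial account: inward foreign direct investment in the manufacturing sector 194.8, foreign purchases of equities on the domestic stock exchange 79.7; primary income: dividends received from foreign subsidiaries of resident firms 43.4, interest received on holdings of foreign bonds 119.8, reinvested earnings on direct investment abroad 80.7, compensation paid to foreign seasonal workers 23.2; secondary income: official development assistance provided to other countries 51.0.)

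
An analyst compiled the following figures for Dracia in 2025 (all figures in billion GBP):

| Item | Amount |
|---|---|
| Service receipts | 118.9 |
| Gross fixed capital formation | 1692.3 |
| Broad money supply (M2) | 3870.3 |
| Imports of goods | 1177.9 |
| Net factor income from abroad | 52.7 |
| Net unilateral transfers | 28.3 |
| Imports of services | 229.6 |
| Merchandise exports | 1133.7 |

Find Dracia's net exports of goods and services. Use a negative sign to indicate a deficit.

Goods balance = 1133.7 - 1177.9 = -44.2
Services balance = 118.9 - 229.6 = -110.7
Trade balance (goods + services) = -44.2 + (-110.7) = -154.9

-154.9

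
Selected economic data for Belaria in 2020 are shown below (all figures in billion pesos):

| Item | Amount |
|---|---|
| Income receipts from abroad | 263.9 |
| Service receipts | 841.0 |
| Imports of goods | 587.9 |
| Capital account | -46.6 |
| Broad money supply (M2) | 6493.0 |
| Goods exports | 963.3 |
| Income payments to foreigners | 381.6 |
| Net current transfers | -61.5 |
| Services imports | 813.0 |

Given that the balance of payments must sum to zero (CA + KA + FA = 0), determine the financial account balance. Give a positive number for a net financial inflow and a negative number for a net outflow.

-177.6

Goods balance = 963.3 - 587.9 = 375.4
Services balance = 841.0 - 813.0 = 28.0
Trade balance (goods + services) = 375.4 + 28.0 = 403.4
Net primary income = 263.9 - 381.6 = -117.7
Net secondary income = -61.5
Current account = 403.4 + (-117.7) + (-61.5) = 224.2
Financial account = -(224.2 + (-46.6)) = -177.6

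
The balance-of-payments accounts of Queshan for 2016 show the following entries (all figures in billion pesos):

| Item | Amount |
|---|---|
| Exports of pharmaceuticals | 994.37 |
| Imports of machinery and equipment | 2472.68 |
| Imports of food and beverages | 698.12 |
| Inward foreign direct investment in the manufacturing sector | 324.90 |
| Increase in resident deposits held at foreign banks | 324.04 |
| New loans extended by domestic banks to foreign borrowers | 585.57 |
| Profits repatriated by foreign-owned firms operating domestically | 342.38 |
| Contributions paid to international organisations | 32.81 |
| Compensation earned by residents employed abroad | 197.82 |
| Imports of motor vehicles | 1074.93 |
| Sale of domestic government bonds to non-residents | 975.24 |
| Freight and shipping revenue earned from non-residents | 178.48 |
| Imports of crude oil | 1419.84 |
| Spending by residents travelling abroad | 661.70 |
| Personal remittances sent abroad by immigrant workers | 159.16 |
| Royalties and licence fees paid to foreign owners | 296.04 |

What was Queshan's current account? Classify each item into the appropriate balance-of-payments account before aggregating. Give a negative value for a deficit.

Goods: -1074.93 + 994.37 - 2472.68 - 698.12 - 1419.84 = -4671.20
Services: 178.48 - 661.70 - 296.04 = -779.26
Primary income: 197.82 - 342.38 = -144.56
Secondary income: -159.16 - 32.81 = -191.97
Current account = (-4671.20) + (-779.26) + (-144.56) + (-191.97) = -5786.99
(Excluded from the current account — financial account: inward foreign direct investment in the manufacturing sector 324.90, increase in resident deposits held at foreign banks 324.04, new loans extended by domestic banks to foreign borrowers 585.57, sale of domestic government bonds to non-residents 975.24.)

-5786.99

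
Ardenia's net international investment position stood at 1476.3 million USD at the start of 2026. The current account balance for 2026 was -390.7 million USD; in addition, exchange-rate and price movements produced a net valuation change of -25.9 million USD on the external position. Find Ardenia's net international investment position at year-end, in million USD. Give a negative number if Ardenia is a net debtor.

1059.7

Change in NIIP = current account + net valuation change = -390.7 + (-25.9) = -416.6
End-of-year NIIP = 1476.3 + (-416.6) = 1059.7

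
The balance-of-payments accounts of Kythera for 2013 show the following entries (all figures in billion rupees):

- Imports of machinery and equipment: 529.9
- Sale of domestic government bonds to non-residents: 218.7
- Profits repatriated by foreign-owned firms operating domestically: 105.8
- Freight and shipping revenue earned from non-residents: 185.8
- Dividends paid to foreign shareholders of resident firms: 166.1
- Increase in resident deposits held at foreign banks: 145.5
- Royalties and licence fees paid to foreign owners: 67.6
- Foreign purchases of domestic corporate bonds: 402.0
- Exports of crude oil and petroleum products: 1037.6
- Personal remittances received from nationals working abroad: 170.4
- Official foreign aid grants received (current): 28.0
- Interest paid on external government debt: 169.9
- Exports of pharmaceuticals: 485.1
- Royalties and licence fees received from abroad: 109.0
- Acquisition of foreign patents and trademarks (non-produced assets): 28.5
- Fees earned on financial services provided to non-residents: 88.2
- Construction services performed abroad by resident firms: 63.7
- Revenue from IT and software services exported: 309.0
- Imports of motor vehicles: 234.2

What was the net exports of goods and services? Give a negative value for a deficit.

Goods: -529.9 + 485.1 + 1037.6 - 234.2 = 758.6
Services: 109.0 + 63.7 + 309.0 + 185.8 + 88.2 - 67.6 = 688.1
Trade balance = 758.6 + 688.1 = 1446.7
(Excluded from the trade balance — financial account: sale of domestic government bonds to non-residents 218.7, increase in resident deposits held at foreign banks 145.5, foreign purchases of domestic corporate bonds 402.0; primary income: profits repatriated by foreign-owned firms operating domestically 105.8, dividends paid to foreign shareholders of resident firms 166.1, interest paid on external government debt 169.9; secondary income: personal remittances received from nationals working abroad 170.4, official foreign aid grants received (current) 28.0; capital account: acquisition of foreign patents and trademarks (non-produced assets) 28.5.)

1446.7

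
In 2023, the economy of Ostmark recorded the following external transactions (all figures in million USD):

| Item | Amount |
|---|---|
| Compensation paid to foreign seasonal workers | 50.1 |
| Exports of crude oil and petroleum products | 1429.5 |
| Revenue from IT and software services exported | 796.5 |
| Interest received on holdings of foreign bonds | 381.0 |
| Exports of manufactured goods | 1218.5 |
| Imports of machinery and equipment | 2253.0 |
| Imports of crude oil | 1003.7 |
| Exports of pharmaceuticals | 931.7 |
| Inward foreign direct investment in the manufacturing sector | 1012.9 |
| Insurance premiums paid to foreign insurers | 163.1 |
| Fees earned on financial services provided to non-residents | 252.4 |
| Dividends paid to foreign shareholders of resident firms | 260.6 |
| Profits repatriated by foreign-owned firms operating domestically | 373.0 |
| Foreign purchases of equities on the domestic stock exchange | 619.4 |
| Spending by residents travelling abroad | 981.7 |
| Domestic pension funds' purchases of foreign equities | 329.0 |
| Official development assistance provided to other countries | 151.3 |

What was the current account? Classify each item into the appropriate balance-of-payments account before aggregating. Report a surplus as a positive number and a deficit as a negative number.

-226.9

Goods: 1429.5 - 2253.0 + 1218.5 + 931.7 - 1003.7 = 323.0
Services: 796.5 - 163.1 - 981.7 + 252.4 = -95.9
Primary income: -50.1 - 260.6 + 381.0 - 373.0 = -302.7
Secondary income: -151.3
Current account = 323.0 + (-95.9) + (-302.7) + (-151.3) = -226.9
(Excluded from the current account — financial account: inward foreign direct investment in the manufacturing sector 1012.9, foreign purchases of equities on the domestic stock exchange 619.4, domestic pension funds' purchases of foreign equities 329.0.)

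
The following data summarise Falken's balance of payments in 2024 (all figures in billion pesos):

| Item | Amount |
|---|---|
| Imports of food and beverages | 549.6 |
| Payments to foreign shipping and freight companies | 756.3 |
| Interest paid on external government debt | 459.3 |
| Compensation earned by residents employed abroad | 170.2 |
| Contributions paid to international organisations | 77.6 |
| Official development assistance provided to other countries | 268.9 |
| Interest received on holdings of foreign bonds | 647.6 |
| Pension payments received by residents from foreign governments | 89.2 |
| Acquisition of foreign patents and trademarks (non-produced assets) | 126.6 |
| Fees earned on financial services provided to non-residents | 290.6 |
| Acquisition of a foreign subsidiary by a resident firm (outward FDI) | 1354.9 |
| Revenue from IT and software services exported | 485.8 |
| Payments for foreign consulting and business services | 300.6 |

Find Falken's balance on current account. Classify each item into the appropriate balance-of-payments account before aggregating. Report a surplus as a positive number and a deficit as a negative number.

Goods: -549.6
Services: -300.6 - 756.3 + 485.8 + 290.6 = -280.5
Primary income: -459.3 + 647.6 + 170.2 = 358.5
Secondary income: -268.9 + 89.2 - 77.6 = -257.3
Current account = (-549.6) + (-280.5) + 358.5 + (-257.3) = -728.9
(Excluded from the current account — capital account: acquisition of foreign patents and trademarks (non-produced assets) 126.6; financial account: acquisition of a foreign subsidiary by a resident firm (outward FDI) 1354.9.)

-728.9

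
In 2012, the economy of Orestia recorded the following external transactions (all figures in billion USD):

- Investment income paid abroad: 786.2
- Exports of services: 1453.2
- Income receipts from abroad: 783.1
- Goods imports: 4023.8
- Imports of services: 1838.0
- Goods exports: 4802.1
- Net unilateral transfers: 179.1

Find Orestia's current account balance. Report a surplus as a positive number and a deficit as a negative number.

Goods balance = 4802.1 - 4023.8 = 778.3
Services balance = 1453.2 - 1838.0 = -384.8
Trade balance (goods + services) = 778.3 + (-384.8) = 393.5
Net primary income = 783.1 - 786.2 = -3.1
Net secondary income = 179.1
Current account = 393.5 + (-3.1) + 179.1 = 569.5

569.5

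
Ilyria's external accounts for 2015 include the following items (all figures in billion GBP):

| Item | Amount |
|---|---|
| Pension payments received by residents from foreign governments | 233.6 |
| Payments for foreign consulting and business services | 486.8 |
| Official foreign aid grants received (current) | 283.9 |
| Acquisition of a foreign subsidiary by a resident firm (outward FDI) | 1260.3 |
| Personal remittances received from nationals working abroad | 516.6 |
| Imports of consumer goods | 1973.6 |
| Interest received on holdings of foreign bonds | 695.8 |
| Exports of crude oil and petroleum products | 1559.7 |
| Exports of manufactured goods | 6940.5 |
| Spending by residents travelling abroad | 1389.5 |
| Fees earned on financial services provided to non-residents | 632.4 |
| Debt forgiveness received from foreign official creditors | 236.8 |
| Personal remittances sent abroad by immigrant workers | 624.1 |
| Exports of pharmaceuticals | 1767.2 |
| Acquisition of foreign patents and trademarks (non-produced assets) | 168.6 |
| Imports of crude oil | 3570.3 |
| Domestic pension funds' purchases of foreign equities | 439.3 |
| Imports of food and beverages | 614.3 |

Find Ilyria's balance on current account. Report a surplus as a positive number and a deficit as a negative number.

Goods: -3570.3 - 1973.6 + 1559.7 + 1767.2 - 614.3 + 6940.5 = 4109.2
Services: -1389.5 - 486.8 + 632.4 = -1243.9
Primary income: 695.8
Secondary income: 233.6 + 283.9 + 516.6 - 624.1 = 410.0
Current account = 4109.2 + (-1243.9) + 695.8 + 410.0 = 3971.1
(Excluded from the current account — financial account: acquisition of a foreign subsidiary by a resident firm (outward FDI) 1260.3, domestic pension funds' purchases of foreign equities 439.3; capital account: debt forgiveness received from foreign official creditors 236.8, acquisition of foreign patents and trademarks (non-produced assets) 168.6.)

3971.1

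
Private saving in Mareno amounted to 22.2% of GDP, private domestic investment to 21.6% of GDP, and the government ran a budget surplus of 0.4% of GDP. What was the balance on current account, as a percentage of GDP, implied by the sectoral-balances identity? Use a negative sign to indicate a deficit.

By the sectoral-balances identity, CA = (S_private - I) + (T - G).
Private balance = 22.2 - 21.6 = 0.6
Government balance (T - G) = 0.4
CA = 0.6 + 0.4 = 1.0

1.0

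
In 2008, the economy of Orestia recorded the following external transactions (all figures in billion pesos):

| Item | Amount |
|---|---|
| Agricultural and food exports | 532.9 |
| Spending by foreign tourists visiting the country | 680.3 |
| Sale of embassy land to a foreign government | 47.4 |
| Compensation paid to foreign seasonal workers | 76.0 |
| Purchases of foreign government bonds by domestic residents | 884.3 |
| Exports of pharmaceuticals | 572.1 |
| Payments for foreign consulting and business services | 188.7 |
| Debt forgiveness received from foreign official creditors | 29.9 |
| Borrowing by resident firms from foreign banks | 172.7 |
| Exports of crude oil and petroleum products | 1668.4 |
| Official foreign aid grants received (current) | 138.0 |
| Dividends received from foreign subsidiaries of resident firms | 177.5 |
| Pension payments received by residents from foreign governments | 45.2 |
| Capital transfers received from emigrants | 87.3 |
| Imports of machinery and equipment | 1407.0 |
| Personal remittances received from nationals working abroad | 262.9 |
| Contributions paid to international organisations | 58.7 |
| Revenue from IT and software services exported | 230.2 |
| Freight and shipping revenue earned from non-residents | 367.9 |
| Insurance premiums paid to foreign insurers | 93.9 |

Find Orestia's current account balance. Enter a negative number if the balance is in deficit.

Goods: 1668.4 + 572.1 - 1407.0 + 532.9 = 1366.4
Services: 230.2 - 188.7 + 680.3 - 93.9 + 367.9 = 995.8
Primary income: -76.0 + 177.5 = 101.5
Secondary income: -58.7 + 45.2 + 138.0 + 262.9 = 387.4
Current account = 1366.4 + 995.8 + 101.5 + 387.4 = 2851.1
(Excluded from the current account — capital account: sale of embassy land to a foreign government 47.4, debt forgiveness received from foreign official creditors 29.9, capital transfers received from emigrants 87.3; financial account: purchases of foreign government bonds by domestic residents 884.3, borrowing by resident firms from foreign banks 172.7.)

2851.1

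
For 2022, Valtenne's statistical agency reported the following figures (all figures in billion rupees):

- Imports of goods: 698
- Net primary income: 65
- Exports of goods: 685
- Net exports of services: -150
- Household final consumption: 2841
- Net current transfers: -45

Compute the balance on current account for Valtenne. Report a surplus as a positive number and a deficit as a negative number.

Goods balance = 685 - 698 = -13
Services balance = -150
Trade balance (goods + services) = -13 + (-150) = -163
Net primary income = 65
Net secondary income = -45
Current account = -163 + 65 + (-45) = -143

-143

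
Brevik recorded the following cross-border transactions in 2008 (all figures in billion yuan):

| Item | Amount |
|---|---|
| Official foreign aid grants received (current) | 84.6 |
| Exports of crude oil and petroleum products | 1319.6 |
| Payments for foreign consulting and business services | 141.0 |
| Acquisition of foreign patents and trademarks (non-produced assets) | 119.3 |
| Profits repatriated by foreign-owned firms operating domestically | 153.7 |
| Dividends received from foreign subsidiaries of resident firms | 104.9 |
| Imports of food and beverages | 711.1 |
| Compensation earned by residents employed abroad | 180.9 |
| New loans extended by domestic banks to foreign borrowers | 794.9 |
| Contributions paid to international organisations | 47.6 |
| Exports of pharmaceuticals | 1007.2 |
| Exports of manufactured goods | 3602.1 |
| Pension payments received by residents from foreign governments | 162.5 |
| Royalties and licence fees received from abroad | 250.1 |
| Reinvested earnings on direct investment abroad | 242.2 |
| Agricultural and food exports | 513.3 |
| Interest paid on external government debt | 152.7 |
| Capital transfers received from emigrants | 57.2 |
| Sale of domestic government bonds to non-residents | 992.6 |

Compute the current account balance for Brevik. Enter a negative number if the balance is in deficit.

Goods: 513.3 + 3602.1 + 1007.2 - 711.1 + 1319.6 = 5731.1
Services: -141.0 + 250.1 = 109.1
Primary income: 180.9 - 152.7 + 242.2 + 104.9 - 153.7 = 221.6
Secondary income: 162.5 - 47.6 + 84.6 = 199.5
Current account = 5731.1 + 109.1 + 221.6 + 199.5 = 6261.3
(Excluded from the current account — capital account: acquisition of foreign patents and trademarks (non-produced assets) 119.3, capital transfers received from emigrants 57.2; financial account: new loans extended by domestic banks to foreign borrowers 794.9, sale of domestic government bonds to non-residents 992.6.)

6261.3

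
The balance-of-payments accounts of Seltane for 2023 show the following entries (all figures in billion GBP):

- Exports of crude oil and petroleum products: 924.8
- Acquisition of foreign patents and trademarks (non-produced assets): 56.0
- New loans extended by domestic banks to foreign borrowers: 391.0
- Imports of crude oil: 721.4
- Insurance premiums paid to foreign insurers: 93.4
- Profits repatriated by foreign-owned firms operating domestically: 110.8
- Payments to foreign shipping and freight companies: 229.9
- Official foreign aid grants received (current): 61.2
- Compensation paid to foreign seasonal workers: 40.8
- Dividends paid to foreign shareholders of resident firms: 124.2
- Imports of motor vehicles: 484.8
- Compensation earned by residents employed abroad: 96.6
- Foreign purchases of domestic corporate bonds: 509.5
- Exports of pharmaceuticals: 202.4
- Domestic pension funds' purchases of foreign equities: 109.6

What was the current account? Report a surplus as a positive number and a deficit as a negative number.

-520.3

Goods: 202.4 - 721.4 + 924.8 - 484.8 = -79.0
Services: -93.4 - 229.9 = -323.3
Primary income: -40.8 - 124.2 + 96.6 - 110.8 = -179.2
Secondary income: 61.2
Current account = (-79.0) + (-323.3) + (-179.2) + 61.2 = -520.3
(Excluded from the current account — capital account: acquisition of foreign patents and trademarks (non-produced assets) 56.0; financial account: new loans extended by domestic banks to foreign borrowers 391.0, foreign purchases of domestic corporate bonds 509.5, domestic pension funds' purchases of foreign equities 109.6.)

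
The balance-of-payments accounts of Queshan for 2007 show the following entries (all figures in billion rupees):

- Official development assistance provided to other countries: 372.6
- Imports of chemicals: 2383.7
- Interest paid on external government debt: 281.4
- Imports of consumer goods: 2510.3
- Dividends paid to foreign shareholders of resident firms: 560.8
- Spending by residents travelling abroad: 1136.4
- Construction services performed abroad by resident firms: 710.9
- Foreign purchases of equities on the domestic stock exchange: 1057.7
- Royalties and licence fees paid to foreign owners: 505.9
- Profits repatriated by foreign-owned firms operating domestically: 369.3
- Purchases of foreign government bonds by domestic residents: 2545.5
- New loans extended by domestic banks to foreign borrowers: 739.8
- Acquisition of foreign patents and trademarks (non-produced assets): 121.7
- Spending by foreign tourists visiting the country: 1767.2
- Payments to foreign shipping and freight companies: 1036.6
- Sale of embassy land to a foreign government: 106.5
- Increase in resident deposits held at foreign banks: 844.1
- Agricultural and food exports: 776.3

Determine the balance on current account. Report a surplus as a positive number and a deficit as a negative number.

-5902.6

Goods: 776.3 - 2510.3 - 2383.7 = -4117.7
Services: -1036.6 - 1136.4 + 1767.2 + 710.9 - 505.9 = -200.8
Primary income: -369.3 - 281.4 - 560.8 = -1211.5
Secondary income: -372.6
Current account = (-4117.7) + (-200.8) + (-1211.5) + (-372.6) = -5902.6
(Excluded from the current account — financial account: foreign purchases of equities on the domestic stock exchange 1057.7, purchases of foreign government bonds by domestic residents 2545.5, new loans extended by domestic banks to foreign borrowers 739.8, increase in resident deposits held at foreign banks 844.1; capital account: acquisition of foreign patents and trademarks (non-produced assets) 121.7, sale of embassy land to a foreign government 106.5.)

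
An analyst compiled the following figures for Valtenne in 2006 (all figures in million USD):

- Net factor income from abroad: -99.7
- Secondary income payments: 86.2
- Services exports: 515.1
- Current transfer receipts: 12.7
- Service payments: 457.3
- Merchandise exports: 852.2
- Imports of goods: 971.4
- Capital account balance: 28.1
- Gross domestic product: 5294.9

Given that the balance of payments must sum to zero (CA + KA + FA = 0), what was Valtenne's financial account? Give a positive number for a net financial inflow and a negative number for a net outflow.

206.5

Goods balance = 852.2 - 971.4 = -119.2
Services balance = 515.1 - 457.3 = 57.8
Trade balance (goods + services) = -119.2 + 57.8 = -61.4
Net primary income = -99.7
Net secondary income = 12.7 - 86.2 = -73.5
Current account = -61.4 + (-99.7) + (-73.5) = -234.6
Financial account = -(-234.6 + 28.1) = 206.5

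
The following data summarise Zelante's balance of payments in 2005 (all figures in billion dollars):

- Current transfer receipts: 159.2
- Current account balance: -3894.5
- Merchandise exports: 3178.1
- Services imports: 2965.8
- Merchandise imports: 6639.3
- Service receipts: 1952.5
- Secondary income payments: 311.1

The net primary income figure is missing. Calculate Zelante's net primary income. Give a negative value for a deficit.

731.9

Current account = goods balance + services balance + net primary income + net secondary income
Sum of the known components = -4626.4
Net primary income = CA - (known components) = -3894.5 - (-4626.4) = 731.9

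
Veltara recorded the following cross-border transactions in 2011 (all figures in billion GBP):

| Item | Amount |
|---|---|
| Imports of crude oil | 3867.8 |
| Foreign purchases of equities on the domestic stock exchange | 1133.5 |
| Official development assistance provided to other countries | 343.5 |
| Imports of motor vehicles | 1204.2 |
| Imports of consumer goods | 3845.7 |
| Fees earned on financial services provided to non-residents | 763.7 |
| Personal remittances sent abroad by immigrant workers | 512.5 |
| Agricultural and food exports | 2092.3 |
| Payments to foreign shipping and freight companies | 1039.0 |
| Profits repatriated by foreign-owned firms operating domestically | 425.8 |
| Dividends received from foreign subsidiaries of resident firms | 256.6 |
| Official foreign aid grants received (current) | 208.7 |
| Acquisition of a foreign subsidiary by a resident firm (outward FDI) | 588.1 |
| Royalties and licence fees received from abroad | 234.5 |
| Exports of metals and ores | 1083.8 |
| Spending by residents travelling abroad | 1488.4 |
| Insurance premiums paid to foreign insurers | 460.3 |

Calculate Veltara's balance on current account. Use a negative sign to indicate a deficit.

Goods: -3867.8 - 1204.2 + 2092.3 - 3845.7 + 1083.8 = -5741.6
Services: 234.5 - 1488.4 - 460.3 - 1039.0 + 763.7 = -1989.5
Primary income: 256.6 - 425.8 = -169.2
Secondary income: -512.5 + 208.7 - 343.5 = -647.3
Current account = (-5741.6) + (-1989.5) + (-169.2) + (-647.3) = -8547.6
(Excluded from the current account — financial account: foreign purchases of equities on the domestic stock exchange 1133.5, acquisition of a foreign subsidiary by a resident firm (outward FDI) 588.1.)

-8547.6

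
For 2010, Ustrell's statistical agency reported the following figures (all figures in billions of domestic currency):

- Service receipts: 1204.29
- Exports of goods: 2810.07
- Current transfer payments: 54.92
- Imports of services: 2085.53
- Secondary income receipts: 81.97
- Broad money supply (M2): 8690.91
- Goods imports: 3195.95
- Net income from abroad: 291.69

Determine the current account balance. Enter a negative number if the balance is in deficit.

-948.38

Goods balance = 2810.07 - 3195.95 = -385.88
Services balance = 1204.29 - 2085.53 = -881.24
Trade balance (goods + services) = -385.88 + (-881.24) = -1267.12
Net primary income = 291.69
Net secondary income = 81.97 - 54.92 = 27.05
Current account = -1267.12 + 291.69 + 27.05 = -948.38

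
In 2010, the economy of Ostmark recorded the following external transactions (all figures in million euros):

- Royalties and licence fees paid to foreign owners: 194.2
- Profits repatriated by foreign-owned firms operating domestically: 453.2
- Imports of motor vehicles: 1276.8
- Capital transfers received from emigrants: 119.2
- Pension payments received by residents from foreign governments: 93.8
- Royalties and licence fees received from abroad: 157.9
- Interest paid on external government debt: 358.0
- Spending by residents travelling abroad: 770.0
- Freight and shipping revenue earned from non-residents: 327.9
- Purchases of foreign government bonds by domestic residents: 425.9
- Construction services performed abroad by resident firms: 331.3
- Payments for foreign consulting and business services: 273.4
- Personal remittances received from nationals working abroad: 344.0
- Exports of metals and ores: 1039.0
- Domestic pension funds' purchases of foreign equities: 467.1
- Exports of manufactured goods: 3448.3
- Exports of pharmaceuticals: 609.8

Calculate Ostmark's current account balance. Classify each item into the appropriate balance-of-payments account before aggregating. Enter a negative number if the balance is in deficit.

Goods: 3448.3 + 609.8 - 1276.8 + 1039.0 = 3820.3
Services: 157.9 - 770.0 - 273.4 + 327.9 + 331.3 - 194.2 = -420.5
Primary income: -453.2 - 358.0 = -811.2
Secondary income: 344.0 + 93.8 = 437.8
Current account = 3820.3 + (-420.5) + (-811.2) + 437.8 = 3026.4
(Excluded from the current account — capital account: capital transfers received from emigrants 119.2; financial account: purchases of foreign government bonds by domestic residents 425.9, domestic pension funds' purchases of foreign equities 467.1.)

3026.4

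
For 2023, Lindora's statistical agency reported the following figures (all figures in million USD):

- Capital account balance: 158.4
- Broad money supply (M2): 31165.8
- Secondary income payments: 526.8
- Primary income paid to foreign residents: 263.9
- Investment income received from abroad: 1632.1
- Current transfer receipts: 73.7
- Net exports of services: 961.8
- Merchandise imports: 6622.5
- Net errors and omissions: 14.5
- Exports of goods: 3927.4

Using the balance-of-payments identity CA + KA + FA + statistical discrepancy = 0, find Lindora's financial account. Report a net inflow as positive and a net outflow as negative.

Goods balance = 3927.4 - 6622.5 = -2695.1
Services balance = 961.8
Trade balance (goods + services) = -2695.1 + 961.8 = -1733.3
Net primary income = 1632.1 - 263.9 = 1368.2
Net secondary income = 73.7 - 526.8 = -453.1
Current account = -1733.3 + 1368.2 + (-453.1) = -818.2
Financial account = -(-818.2 + 158.4 + 14.5) = 645.3

645.3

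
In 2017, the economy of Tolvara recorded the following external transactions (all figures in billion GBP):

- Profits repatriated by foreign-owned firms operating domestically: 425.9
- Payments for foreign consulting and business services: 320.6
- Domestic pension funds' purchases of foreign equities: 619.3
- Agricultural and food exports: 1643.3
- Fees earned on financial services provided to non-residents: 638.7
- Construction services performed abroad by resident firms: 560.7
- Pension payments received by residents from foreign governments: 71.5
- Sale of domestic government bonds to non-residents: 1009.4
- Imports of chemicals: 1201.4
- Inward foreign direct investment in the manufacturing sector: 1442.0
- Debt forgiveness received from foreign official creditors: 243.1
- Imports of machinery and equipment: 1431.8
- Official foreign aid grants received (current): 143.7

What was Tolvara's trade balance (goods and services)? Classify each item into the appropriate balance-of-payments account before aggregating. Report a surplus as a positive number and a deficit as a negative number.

Goods: -1431.8 - 1201.4 + 1643.3 = -989.9
Services: 638.7 - 320.6 + 560.7 = 878.8
Trade balance = -989.9 + 878.8 = -111.1
(Excluded from the trade balance — primary income: profits repatriated by foreign-owned firms operating domestically 425.9; financial account: domestic pension funds' purchases of foreign equities 619.3, sale of domestic government bonds to non-residents 1009.4, inward foreign direct investment in the manufacturing sector 1442.0; secondary income: pension payments received by residents from foreign governments 71.5, official foreign aid grants received (current) 143.7; capital account: debt forgiveness received from foreign official creditors 243.1.)

-111.1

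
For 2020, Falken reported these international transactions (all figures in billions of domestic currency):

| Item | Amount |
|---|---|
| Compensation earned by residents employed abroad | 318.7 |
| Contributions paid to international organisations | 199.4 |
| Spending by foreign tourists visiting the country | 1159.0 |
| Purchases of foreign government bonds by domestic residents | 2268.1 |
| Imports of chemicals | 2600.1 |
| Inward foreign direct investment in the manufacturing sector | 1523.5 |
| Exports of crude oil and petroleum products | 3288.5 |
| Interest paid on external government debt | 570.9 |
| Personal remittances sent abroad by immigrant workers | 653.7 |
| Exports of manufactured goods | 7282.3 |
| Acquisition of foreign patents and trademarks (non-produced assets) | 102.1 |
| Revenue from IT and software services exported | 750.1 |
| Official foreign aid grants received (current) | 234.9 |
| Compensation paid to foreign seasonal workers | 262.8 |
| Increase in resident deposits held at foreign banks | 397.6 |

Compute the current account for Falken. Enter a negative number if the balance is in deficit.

Goods: 7282.3 + 3288.5 - 2600.1 = 7970.7
Services: 1159.0 + 750.1 = 1909.1
Primary income: -262.8 + 318.7 - 570.9 = -515.0
Secondary income: -653.7 + 234.9 - 199.4 = -618.2
Current account = 7970.7 + 1909.1 + (-515.0) + (-618.2) = 8746.6
(Excluded from the current account — financial account: purchases of foreign government bonds by domestic residents 2268.1, inward foreign direct investment in the manufacturing sector 1523.5, increase in resident deposits held at foreign banks 397.6; capital account: acquisition of foreign patents and trademarks (non-produced assets) 102.1.)

8746.6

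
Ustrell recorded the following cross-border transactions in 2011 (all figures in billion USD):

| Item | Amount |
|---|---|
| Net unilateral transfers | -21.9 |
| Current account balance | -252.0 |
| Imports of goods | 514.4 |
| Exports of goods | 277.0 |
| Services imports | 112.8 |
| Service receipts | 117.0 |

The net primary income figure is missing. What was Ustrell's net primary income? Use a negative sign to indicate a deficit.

3.1

Current account = goods balance + services balance + net primary income + net secondary income
Sum of the known components = -255.1
Net primary income = CA - (known components) = -252.0 - (-255.1) = 3.1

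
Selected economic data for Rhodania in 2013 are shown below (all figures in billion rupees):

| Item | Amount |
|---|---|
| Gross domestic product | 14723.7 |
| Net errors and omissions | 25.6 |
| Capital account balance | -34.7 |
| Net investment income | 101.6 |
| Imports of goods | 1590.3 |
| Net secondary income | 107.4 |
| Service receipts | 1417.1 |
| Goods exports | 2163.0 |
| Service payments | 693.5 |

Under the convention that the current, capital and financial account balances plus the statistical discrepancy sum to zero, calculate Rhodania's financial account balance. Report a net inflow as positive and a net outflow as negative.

Goods balance = 2163.0 - 1590.3 = 572.7
Services balance = 1417.1 - 693.5 = 723.6
Trade balance (goods + services) = 572.7 + 723.6 = 1296.3
Net primary income = 101.6
Net secondary income = 107.4
Current account = 1296.3 + 101.6 + 107.4 = 1505.3
Financial account = -(1505.3 + (-34.7) + 25.6) = -1496.2

-1496.2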